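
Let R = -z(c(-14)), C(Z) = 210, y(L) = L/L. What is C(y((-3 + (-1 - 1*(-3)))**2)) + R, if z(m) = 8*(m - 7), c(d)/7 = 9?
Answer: -238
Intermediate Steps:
c(d) = 63 (c(d) = 7*9 = 63)
z(m) = -56 + 8*m (z(m) = 8*(-7 + m) = -56 + 8*m)
y(L) = 1
R = -448 (R = -(-56 + 8*63) = -(-56 + 504) = -1*448 = -448)
C(y((-3 + (-1 - 1*(-3)))**2)) + R = 210 - 448 = -238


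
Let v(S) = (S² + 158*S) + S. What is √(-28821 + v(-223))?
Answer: I*√14549 ≈ 120.62*I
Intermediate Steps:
v(S) = S² + 159*S
√(-28821 + v(-223)) = √(-28821 - 223*(159 - 223)) = √(-28821 - 223*(-64)) = √(-28821 + 14272) = √(-14549) = I*√14549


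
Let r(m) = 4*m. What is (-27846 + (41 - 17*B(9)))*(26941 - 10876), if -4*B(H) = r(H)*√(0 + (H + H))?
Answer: -446687325 + 7373835*√2 ≈ -4.3626e+8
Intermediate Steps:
B(H) = -√2*H^(3/2) (B(H) = -4*H*√(0 + (H + H))/4 = -4*H*√(0 + 2*H)/4 = -4*H*√(2*H)/4 = -4*H*√2*√H/4 = -√2*H^(3/2))
(-27846 + (41 - 17*B(9)))*(26941 - 10876) = (-27846 + (41 - (-17)*√2*9^(3/2)))*(26941 - 10876) = (-27846 + (41 - (-17)*√2*27))*16065 = (-27846 + (41 - (-459)*√2))*16065 = (-27846 + (41 + 459*√2))*16065 = (-27805 + 459*√2)*16065 = -446687325 + 7373835*√2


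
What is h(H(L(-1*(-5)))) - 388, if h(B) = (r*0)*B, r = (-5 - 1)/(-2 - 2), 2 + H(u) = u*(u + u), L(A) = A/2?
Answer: -388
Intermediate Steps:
L(A) = A/2 (L(A) = A*(1/2) = A/2)
H(u) = -2 + 2*u**2 (H(u) = -2 + u*(u + u) = -2 + u*(2*u) = -2 + 2*u**2)
r = 3/2 (r = -6/(-4) = -6*(-1/4) = 3/2 ≈ 1.5000)
h(B) = 0 (h(B) = ((3/2)*0)*B = 0*B = 0)
h(H(L(-1*(-5)))) - 388 = 0 - 388 = -388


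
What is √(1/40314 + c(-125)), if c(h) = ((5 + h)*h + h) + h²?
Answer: √49569167218314/40314 ≈ 174.64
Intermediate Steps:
c(h) = h + h² + h*(5 + h) (c(h) = (h*(5 + h) + h) + h² = (h + h*(5 + h)) + h² = h + h² + h*(5 + h))
√(1/40314 + c(-125)) = √(1/40314 + 2*(-125)*(3 - 125)) = √(1/40314 + 2*(-125)*(-122)) = √(1/40314 + 30500) = √(1229577001/40314) = √49569167218314/40314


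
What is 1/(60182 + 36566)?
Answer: 1/96748 ≈ 1.0336e-5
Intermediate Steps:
1/(60182 + 36566) = 1/96748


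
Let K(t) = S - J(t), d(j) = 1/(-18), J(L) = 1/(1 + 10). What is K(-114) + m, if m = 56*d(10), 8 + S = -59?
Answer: -6950/99 ≈ -70.202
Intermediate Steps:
J(L) = 1/11
S = -67 (S = -8 - 59 = -67)
d(j) = -1/18
K(t) = -738/11 (K(t) = -67 - 1*1/11 = -67 - 1/11 = -738/11)
m = -28/9 (m = 56*(-1/18) = -28/9 ≈ -3.1111)
K(-114) + m = -738/11 - 28/9 = -6950/99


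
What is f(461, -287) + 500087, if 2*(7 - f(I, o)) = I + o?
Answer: 500007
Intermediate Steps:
f(I, o) = 7 - I/2 - o/2 (f(I, o) = 7 - (I + o)/2 = 7 + (-I/2 - o/2) = 7 - I/2 - o/2)
f(461, -287) + 500087 = (7 - ½*461 - ½*(-287)) + 500087 = (7 - 461/2 + 287/2) + 500087 = -80 + 500087 = 500007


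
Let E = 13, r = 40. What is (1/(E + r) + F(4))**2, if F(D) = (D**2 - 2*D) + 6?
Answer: 552049/2809 ≈ 196.53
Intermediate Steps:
F(D) = 6 + D**2 - 2*D
(1/(E + r) + F(4))**2 = (1/(13 + 40) + (6 + 4**2 - 2*4))**2 = (1/53 + (6 + 16 - 8))**2 = (1/53 + 14)**2 = (743/53)**2 = 552049/2809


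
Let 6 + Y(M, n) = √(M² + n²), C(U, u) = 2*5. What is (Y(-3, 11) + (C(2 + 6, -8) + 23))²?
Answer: (27 + √130)² ≈ 1474.7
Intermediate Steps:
C(U, u) = 10
Y(M, n) = -6 + √(M² + n²)
(Y(-3, 11) + (C(2 + 6, -8) + 23))² = ((-6 + √((-3)² + 11²)) + (10 + 23))² = ((-6 + √(9 + 121)) + 33)² = ((-6 + √130) + 33)² = (27 + √130)²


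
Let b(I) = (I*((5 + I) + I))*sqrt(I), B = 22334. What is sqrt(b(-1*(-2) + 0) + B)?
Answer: sqrt(22334 + 18*sqrt(2)) ≈ 149.53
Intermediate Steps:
b(I) = I**(3/2)*(5 + 2*I) (b(I) = (I*(5 + 2*I))*sqrt(I) = I**(3/2)*(5 + 2*I))
sqrt(b(-1*(-2) + 0) + B) = sqrt((-1*(-2) + 0)**(3/2)*(5 + 2*(-1*(-2) + 0)) + 22334) = sqrt((2 + 0)**(3/2)*(5 + 2*(2 + 0)) + 22334) = sqrt(2**(3/2)*(5 + 2*2) + 22334) = sqrt((2*sqrt(2))*(5 + 4) + 22334) = sqrt((2*sqrt(2))*9 + 22334) = sqrt(18*sqrt(2) + 22334) = sqrt(22334 + 18*sqrt(2))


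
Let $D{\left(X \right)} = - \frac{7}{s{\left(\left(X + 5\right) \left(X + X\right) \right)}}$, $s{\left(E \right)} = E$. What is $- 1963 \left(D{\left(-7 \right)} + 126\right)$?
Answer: $- \frac{987389}{4} \approx -2.4685 \cdot 10^{5}$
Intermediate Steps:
$D{\left(X \right)} = - \frac{7}{2 X \left(5 + X\right)}$ ($D{\left(X \right)} = - \frac{7}{\left(X + 5\right) \left(X + X\right)} = - \frac{7}{\left(5 + X\right) 2 X} = - \frac{7}{2 X \left(5 + X\right)}$)
$- 1963 \left(D{\left(-7 \right)} + 126\right) = - 1963 \left(- \frac{7}{2 \left(-7\right) \left(5 - 7\right)} + 126\right) = - 1963 \left(\left(- \frac{7}{2}\right) \left(- \frac{1}{7}\right) \frac{1}{-2} + 126\right) = - 1963 \left(\left(- \frac{7}{2}\right) \left(- \frac{1}{7}\right) \left(- \frac{1}{2}\right) + 126\right) = - 1963 \left(- \frac{1}{4} + 126\right) = \left(-1963\right) \frac{503}{4} = - \frac{987389}{4}$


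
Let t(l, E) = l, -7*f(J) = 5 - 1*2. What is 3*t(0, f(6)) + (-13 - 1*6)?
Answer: -19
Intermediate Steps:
f(J) = -3/7 (f(J) = -(5 - 1*2)/7 = -(5 - 2)/7 = -1/7*3 = -3/7)
3*t(0, f(6)) + (-13 - 1*6) = 3*0 + (-13 - 1*6) = 0 + (-13 - 6) = 0 - 19 = -19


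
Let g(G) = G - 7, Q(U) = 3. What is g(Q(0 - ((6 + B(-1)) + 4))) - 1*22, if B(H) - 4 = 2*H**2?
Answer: -26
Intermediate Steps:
B(H) = 4 + 2*H**2
g(G) = -7 + G
g(Q(0 - ((6 + B(-1)) + 4))) - 1*22 = (-7 + 3) - 1*22 = -4 - 22 = -26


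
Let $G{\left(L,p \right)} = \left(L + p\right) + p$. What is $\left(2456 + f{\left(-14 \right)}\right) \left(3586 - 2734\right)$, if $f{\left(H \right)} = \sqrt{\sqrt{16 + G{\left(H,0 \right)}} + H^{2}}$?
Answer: $2092512 + 852 \sqrt{196 + \sqrt{2}} \approx 2.1045 \cdot 10^{6}$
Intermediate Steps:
$G{\left(L,p \right)} = L + 2 p$
$f{\left(H \right)} = \sqrt{H^{2} + \sqrt{16 + H}}$ ($f{\left(H \right)} = \sqrt{\sqrt{16 + \left(H + 2 \cdot 0\right)} + H^{2}} = \sqrt{\sqrt{16 + \left(H + 0\right)} + H^{2}} = \sqrt{\sqrt{16 + H} + H^{2}} = \sqrt{H^{2} + \sqrt{16 + H}}$)
$\left(2456 + f{\left(-14 \right)}\right) \left(3586 - 2734\right) = \left(2456 + \sqrt{\left(-14\right)^{2} + \sqrt{16 - 14}}\right) \left(3586 - 2734\right) = \left(2456 + \sqrt{196 + \sqrt{2}}\right) 852 = 2092512 + 852 \sqrt{196 + \sqrt{2}}$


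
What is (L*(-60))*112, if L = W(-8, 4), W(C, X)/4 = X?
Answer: -107520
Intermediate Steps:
W(C, X) = 4*X
L = 16 (L = 4*4 = 16)
(L*(-60))*112 = (16*(-60))*112 = -960*112 = -107520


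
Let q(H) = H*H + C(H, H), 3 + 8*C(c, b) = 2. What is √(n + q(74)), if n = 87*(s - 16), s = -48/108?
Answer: √582510/12 ≈ 63.602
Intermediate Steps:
C(c, b) = -⅛ (C(c, b) = -3/8 + (⅛)*2 = -3/8 + ¼ = -⅛)
s = -4/9 (s = -48*1/108 = -4/9 ≈ -0.44444)
q(H) = -⅛ + H² (q(H) = H*H - ⅛ = H² - ⅛ = -⅛ + H²)
n = -4292/3 (n = 87*(-4/9 - 16) = 87*(-148/9) = -4292/3 ≈ -1430.7)
√(n + q(74)) = √(-4292/3 + (-⅛ + 74²)) = √(-4292/3 + (-⅛ + 5476)) = √(-4292/3 + 43807/8) = √(97085/24) = √582510/12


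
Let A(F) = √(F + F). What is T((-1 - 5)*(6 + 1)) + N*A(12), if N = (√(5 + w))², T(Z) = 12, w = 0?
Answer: 12 + 10*√6 ≈ 36.495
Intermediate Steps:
N = 5 (N = (√(5 + 0))² = (√5)² = 5)
A(F) = √2*√F (A(F) = √(2*F) = √2*√F)
T((-1 - 5)*(6 + 1)) + N*A(12) = 12 + 5*(√2*√12) = 12 + 5*(√2*(2*√3)) = 12 + 5*(2*√6) = 12 + 10*√6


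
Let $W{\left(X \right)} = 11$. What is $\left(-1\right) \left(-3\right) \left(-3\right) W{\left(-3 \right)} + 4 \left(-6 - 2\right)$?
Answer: $-131$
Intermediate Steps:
$\left(-1\right) \left(-3\right) \left(-3\right) W{\left(-3 \right)} + 4 \left(-6 - 2\right) = \left(-1\right) \left(-3\right) \left(-3\right) 11 + 4 \left(-6 - 2\right) = 3 \left(-3\right) 11 + 4 \left(-8\right) = \left(-9\right) 11 - 32 = -99 - 32 = -131$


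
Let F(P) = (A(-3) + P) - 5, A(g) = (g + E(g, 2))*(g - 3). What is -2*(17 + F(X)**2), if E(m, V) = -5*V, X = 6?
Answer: -12516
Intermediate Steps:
A(g) = (-10 + g)*(-3 + g) (A(g) = (g - 5*2)*(g - 3) = (g - 10)*(-3 + g) = (-10 + g)*(-3 + g))
F(P) = 73 + P (F(P) = ((30 + (-3)**2 - 13*(-3)) + P) - 5 = ((30 + 9 + 39) + P) - 5 = (78 + P) - 5 = 73 + P)
-2*(17 + F(X)**2) = -2*(17 + (73 + 6)**2) = -2*(17 + 79**2) = -2*(17 + 6241) = -2*6258 = -12516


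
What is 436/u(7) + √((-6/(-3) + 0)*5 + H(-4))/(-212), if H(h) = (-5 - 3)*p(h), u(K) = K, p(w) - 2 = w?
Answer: 436/7 - √26/212 ≈ 62.262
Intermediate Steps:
p(w) = 2 + w
H(h) = -16 - 8*h (H(h) = (-5 - 3)*(2 + h) = -8*(2 + h) = -16 - 8*h)
436/u(7) + √((-6/(-3) + 0)*5 + H(-4))/(-212) = 436/7 + √((-6/(-3) + 0)*5 + (-16 - 8*(-4)))/(-212) = 436*(⅐) + √((-6*(-⅓) + 0)*5 + (-16 + 32))*(-1/212) = 436/7 + √((2 + 0)*5 + 16)*(-1/212) = 436/7 + √(2*5 + 16)*(-1/212) = 436/7 + √(10 + 16)*(-1/212) = 436/7 + √26*(-1/212) = 436/7 - √26/212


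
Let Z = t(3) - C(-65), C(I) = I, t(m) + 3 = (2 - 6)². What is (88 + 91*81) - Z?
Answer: 7381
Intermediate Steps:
t(m) = 13 (t(m) = -3 + (2 - 6)² = -3 + (-4)² = -3 + 16 = 13)
Z = 78 (Z = 13 - 1*(-65) = 13 + 65 = 78)
(88 + 91*81) - Z = (88 + 91*81) - 1*78 = (88 + 7371) - 78 = 7459 - 78 = 7381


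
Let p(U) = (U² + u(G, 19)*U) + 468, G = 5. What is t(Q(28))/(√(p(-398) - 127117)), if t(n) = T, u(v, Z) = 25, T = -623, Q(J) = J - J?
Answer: -√445/5 ≈ -4.2190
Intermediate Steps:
Q(J) = 0
t(n) = -623
p(U) = 468 + U² + 25*U (p(U) = (U² + 25*U) + 468 = 468 + U² + 25*U)
t(Q(28))/(√(p(-398) - 127117)) = -623/√((468 + (-398)² + 25*(-398)) - 127117) = -623/√((468 + 158404 - 9950) - 127117) = -623/√(148922 - 127117) = -623*√445/3115 = -√445/5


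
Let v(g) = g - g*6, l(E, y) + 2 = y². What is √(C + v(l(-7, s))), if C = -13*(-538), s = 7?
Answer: 3*√751 ≈ 82.213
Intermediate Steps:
l(E, y) = -2 + y²
C = 6994
v(g) = -5*g (v(g) = g - 6*g = -5*g)
√(C + v(l(-7, s))) = √(6994 - 5*(-2 + 7²)) = √(6994 - 5*(-2 + 49)) = √(6994 - 5*47) = √(6994 - 235) = √6759 = 3*√751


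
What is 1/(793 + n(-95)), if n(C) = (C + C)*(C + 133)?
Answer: -1/6427 ≈ -0.00015559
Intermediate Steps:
n(C) = 2*C*(133 + C) (n(C) = (2*C)*(133 + C) = 2*C*(133 + C))
1/(793 + n(-95)) = 1/(793 + 2*(-95)*(133 - 95)) = 1/(793 + 2*(-95)*38) = 1/(793 - 7220) = 1/(-6427) = -1/6427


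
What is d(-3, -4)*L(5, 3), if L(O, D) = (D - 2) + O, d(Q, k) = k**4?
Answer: 1536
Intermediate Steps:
L(O, D) = -2 + D + O (L(O, D) = (-2 + D) + O = -2 + D + O)
d(-3, -4)*L(5, 3) = (-4)**4*(-2 + 3 + 5) = 256*6 = 1536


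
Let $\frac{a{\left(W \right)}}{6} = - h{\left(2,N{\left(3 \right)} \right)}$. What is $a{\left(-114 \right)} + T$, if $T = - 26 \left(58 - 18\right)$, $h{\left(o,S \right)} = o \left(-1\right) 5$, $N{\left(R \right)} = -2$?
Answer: $-980$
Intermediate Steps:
$h{\left(o,S \right)} = - 5 o$ ($h{\left(o,S \right)} = - o 5 = - 5 o$)
$T = -1040$ ($T = \left(-26\right) 40 = -1040$)
$a{\left(W \right)} = 60$ ($a{\left(W \right)} = 6 \left(- \left(-5\right) 2\right) = 6 \left(\left(-1\right) \left(-10\right)\right) = 6 \cdot 10 = 60$)
$a{\left(-114 \right)} + T = 60 - 1040 = -980$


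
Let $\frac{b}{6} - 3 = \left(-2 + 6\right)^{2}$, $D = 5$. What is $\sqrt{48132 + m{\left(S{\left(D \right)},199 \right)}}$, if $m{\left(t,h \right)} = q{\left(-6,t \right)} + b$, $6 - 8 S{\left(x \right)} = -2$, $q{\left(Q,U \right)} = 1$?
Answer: $\sqrt{48247} \approx 219.65$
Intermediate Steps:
$S{\left(x \right)} = 1$ ($S{\left(x \right)} = \frac{3}{4} - - \frac{1}{4} = \frac{3}{4} + \frac{1}{4} = 1$)
$b = 114$ ($b = 18 + 6 \left(-2 + 6\right)^{2} = 18 + 6 \cdot 4^{2} = 18 + 6 \cdot 16 = 18 + 96 = 114$)
$m{\left(t,h \right)} = 115$ ($m{\left(t,h \right)} = 1 + 114 = 115$)
$\sqrt{48132 + m{\left(S{\left(D \right)},199 \right)}} = \sqrt{48132 + 115} = \sqrt{48247}$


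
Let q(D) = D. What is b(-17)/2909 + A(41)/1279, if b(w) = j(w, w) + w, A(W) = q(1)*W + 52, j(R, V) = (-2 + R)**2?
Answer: 710513/3720611 ≈ 0.19097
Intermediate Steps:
A(W) = 52 + W (A(W) = 1*W + 52 = W + 52 = 52 + W)
b(w) = w + (-2 + w)**2 (b(w) = (-2 + w)**2 + w = w + (-2 + w)**2)
b(-17)/2909 + A(41)/1279 = (-17 + (-2 - 17)**2)/2909 + (52 + 41)/1279 = (-17 + (-19)**2)*(1/2909) + 93*(1/1279) = (-17 + 361)*(1/2909) + 93/1279 = 344*(1/2909) + 93/1279 = 344/2909 + 93/1279 = 710513/3720611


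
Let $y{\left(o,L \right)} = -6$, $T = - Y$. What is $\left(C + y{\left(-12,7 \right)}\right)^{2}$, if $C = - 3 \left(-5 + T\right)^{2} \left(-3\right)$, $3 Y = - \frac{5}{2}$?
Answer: $\frac{361201}{16} \approx 22575.0$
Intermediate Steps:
$Y = - \frac{5}{6}$ ($Y = \frac{\left(-5\right) \frac{1}{2}}{3} = \frac{1}{3} \left(- \frac{5}{2}\right) = - \frac{5}{6} \approx -0.83333$)
$T = \frac{5}{6}$ ($T = \left(-1\right) \left(- \frac{5}{6}\right) = \frac{5}{6} \approx 0.83333$)
$C = \frac{625}{4}$ ($C = - 3 \left(-5 + \frac{5}{6}\right)^{2} \left(-3\right) = - 3 \left(- \frac{25}{6}\right)^{2} \left(-3\right) = \left(-3\right) \frac{625}{36} \left(-3\right) = \left(- \frac{625}{12}\right) \left(-3\right) = \frac{625}{4} \approx 156.25$)
$\left(C + y{\left(-12,7 \right)}\right)^{2} = \left(\frac{625}{4} - 6\right)^{2} = \left(\frac{601}{4}\right)^{2} = \frac{361201}{16}$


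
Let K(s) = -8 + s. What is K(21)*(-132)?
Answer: -1716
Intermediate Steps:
K(21)*(-132) = (-8 + 21)*(-132) = 13*(-132) = -1716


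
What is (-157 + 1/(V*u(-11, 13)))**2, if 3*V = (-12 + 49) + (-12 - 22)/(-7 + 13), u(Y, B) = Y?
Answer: 26356548409/1069156 ≈ 24652.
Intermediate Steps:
V = 94/9 (V = ((-12 + 49) + (-12 - 22)/(-7 + 13))/3 = (37 - 34/6)/3 = (37 - 34*1/6)/3 = (37 - 17/3)/3 = (1/3)*(94/3) = 94/9 ≈ 10.444)
(-157 + 1/(V*u(-11, 13)))**2 = (-157 + 1/((94/9)*(-11)))**2 = (-157 + (9/94)*(-1/11))**2 = (-157 - 9/1034)**2 = (-162347/1034)**2 = 26356548409/1069156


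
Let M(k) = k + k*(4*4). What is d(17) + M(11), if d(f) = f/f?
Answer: 188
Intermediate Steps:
d(f) = 1
M(k) = 17*k (M(k) = k + k*16 = k + 16*k = 17*k)
d(17) + M(11) = 1 + 17*11 = 1 + 187 = 188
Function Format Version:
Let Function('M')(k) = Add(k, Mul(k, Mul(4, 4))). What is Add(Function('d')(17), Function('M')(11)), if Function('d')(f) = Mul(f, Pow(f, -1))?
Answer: 188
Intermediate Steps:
Function('d')(f) = 1
Function('M')(k) = Mul(17, k) (Function('M')(k) = Add(k, Mul(k, 16)) = Add(k, Mul(16, k)) = Mul(17, k))
Add(Function('d')(17), Function('M')(11)) = Add(1, Mul(17, 11)) = Add(1, 187) = 188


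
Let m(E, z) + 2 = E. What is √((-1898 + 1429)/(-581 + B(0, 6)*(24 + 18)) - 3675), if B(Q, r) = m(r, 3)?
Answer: I*√12788722/59 ≈ 60.612*I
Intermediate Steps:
m(E, z) = -2 + E
B(Q, r) = -2 + r
√((-1898 + 1429)/(-581 + B(0, 6)*(24 + 18)) - 3675) = √((-1898 + 1429)/(-581 + (-2 + 6)*(24 + 18)) - 3675) = √(-469/(-581 + 4*42) - 3675) = √(-469/(-581 + 168) - 3675) = √(-469/(-413) - 3675) = √(-469*(-1/413) - 3675) = √(67/59 - 3675) = √(-216758/59) = I*√12788722/59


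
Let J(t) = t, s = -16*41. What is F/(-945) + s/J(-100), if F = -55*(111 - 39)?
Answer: 5644/525 ≈ 10.750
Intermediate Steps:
s = -656
F = -3960 (F = -55*72 = -3960)
F/(-945) + s/J(-100) = -3960/(-945) - 656/(-100) = -3960*(-1/945) - 656*(-1/100) = 88/21 + 164/25 = 5644/525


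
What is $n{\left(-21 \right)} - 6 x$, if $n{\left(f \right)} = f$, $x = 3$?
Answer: $-39$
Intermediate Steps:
$n{\left(-21 \right)} - 6 x = -21 - 6 \cdot 3 = -21 - 18 = -39$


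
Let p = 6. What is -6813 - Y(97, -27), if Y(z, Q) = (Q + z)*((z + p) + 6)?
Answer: -14443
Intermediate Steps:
Y(z, Q) = (12 + z)*(Q + z) (Y(z, Q) = (Q + z)*((z + 6) + 6) = (Q + z)*((6 + z) + 6) = (Q + z)*(12 + z) = (12 + z)*(Q + z))
-6813 - Y(97, -27) = -6813 - (97**2 + 12*(-27) + 12*97 - 27*97) = -6813 - (9409 - 324 + 1164 - 2619) = -6813 - 1*7630 = -6813 - 7630 = -14443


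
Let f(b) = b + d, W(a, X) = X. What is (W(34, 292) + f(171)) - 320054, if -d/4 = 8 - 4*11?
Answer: -319447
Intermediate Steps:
d = 144 (d = -4*(8 - 4*11) = -4*(8 - 44) = -4*(-36) = 144)
f(b) = 144 + b (f(b) = b + 144 = 144 + b)
(W(34, 292) + f(171)) - 320054 = (292 + (144 + 171)) - 320054 = (292 + 315) - 320054 = 607 - 320054 = -319447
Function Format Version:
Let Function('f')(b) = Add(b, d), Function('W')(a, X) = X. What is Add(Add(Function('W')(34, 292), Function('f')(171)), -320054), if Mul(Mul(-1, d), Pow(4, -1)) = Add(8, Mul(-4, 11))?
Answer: -319447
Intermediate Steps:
d = 144 (d = Mul(-4, Add(8, Mul(-4, 11))) = Mul(-4, Add(8, -44)) = Mul(-4, -36) = 144)
Function('f')(b) = Add(144, b) (Function('f')(b) = Add(b, 144) = Add(144, b))
Add(Add(Function('W')(34, 292), Function('f')(171)), -320054) = Add(Add(292, Add(144, 171)), -320054) = Add(Add(292, 315), -320054) = Add(607, -320054) = -319447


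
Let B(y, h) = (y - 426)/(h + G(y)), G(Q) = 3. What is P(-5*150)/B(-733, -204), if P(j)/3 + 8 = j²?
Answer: 339182676/1159 ≈ 2.9265e+5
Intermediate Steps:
B(y, h) = (-426 + y)/(3 + h) (B(y, h) = (y - 426)/(h + 3) = (-426 + y)/(3 + h))
P(j) = -24 + 3*j²
P(-5*150)/B(-733, -204) = (-24 + 3*(-5*150)²)/(((-426 - 733)/(3 - 204))) = (-24 + 3*(-750)²)/((-1159/(-201))) = (-24 + 3*562500)/((-1/201*(-1159))) = (-24 + 1687500)/(1159/201) = 1687476*(201/1159) = 339182676/1159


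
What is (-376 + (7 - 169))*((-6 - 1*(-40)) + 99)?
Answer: -71554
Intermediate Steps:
(-376 + (7 - 169))*((-6 - 1*(-40)) + 99) = (-376 - 162)*((-6 + 40) + 99) = -538*(34 + 99) = -538*133 = -71554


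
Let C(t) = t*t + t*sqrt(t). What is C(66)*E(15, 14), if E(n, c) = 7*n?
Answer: 457380 + 6930*sqrt(66) ≈ 5.1368e+5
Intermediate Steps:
C(t) = t**2 + t**(3/2)
C(66)*E(15, 14) = (66**2 + 66**(3/2))*(7*15) = (4356 + 66*sqrt(66))*105 = 457380 + 6930*sqrt(66)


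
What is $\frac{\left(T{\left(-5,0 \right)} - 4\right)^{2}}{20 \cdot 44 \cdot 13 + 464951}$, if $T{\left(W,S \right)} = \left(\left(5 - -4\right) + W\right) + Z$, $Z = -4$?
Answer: $\frac{16}{476391} \approx 3.3586 \cdot 10^{-5}$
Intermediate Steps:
$T{\left(W,S \right)} = 5 + W$ ($T{\left(W,S \right)} = \left(\left(5 - -4\right) + W\right) - 4 = \left(\left(5 + 4\right) + W\right) - 4 = \left(9 + W\right) - 4 = 5 + W$)
$\frac{\left(T{\left(-5,0 \right)} - 4\right)^{2}}{20 \cdot 44 \cdot 13 + 464951} = \frac{\left(\left(5 - 5\right) - 4\right)^{2}}{20 \cdot 44 \cdot 13 + 464951} = \frac{\left(0 - 4\right)^{2}}{880 \cdot 13 + 464951} = \frac{\left(-4\right)^{2}}{11440 + 464951} = \frac{16}{476391}$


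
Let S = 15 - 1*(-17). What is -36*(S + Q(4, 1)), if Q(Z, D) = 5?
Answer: -1332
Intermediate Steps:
S = 32 (S = 15 + 17 = 32)
-36*(S + Q(4, 1)) = -36*(32 + 5) = -36*37 = -1332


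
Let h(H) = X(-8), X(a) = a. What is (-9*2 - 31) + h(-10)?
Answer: -57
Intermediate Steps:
h(H) = -8
(-9*2 - 31) + h(-10) = (-9*2 - 31) - 8 = (-18 - 31) - 8 = -49 - 8 = -57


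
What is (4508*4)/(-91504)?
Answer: -161/817 ≈ -0.19706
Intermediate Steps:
(4508*4)/(-91504) = 18032*(-1/91504) = -161/817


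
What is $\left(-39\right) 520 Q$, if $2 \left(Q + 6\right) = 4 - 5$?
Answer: $131820$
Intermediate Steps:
$Q = - \frac{13}{2}$ ($Q = -6 + \frac{4 - 5}{2} = -6 + \frac{1}{2} \left(-1\right) = -6 - \frac{1}{2} = - \frac{13}{2} \approx -6.5$)
$\left(-39\right) 520 Q = \left(-39\right) 520 \left(- \frac{13}{2}\right) = \left(-20280\right) \left(- \frac{13}{2}\right) = 131820$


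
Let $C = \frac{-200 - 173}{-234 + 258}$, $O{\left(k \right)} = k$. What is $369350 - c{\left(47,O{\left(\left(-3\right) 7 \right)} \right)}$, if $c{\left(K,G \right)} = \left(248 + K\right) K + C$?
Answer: $\frac{8532013}{24} \approx 3.555 \cdot 10^{5}$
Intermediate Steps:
$C = - \frac{373}{24} \approx -15.542$
$c{\left(K,G \right)} = - \frac{373}{24} + K \left(248 + K\right)$ ($c{\left(K,G \right)} = \left(248 + K\right) K - \frac{373}{24} = K \left(248 + K\right) - \frac{373}{24} = - \frac{373}{24} + K \left(248 + K\right)$)
$369350 - c{\left(47,O{\left(\left(-3\right) 7 \right)} \right)} = 369350 - \left(- \frac{373}{24} + 47^{2} + 248 \cdot 47\right) = 369350 - \left(- \frac{373}{24} + 2209 + 11656\right) = 369350 - \frac{332387}{24} = \frac{8532013}{24}$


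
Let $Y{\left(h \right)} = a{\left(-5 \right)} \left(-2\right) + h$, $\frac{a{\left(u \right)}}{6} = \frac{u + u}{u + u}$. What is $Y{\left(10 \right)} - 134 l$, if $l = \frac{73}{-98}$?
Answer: $\frac{4793}{49} \approx 97.816$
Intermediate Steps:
$l = - \frac{73}{98}$ ($l = 73 \left(- \frac{1}{98}\right) = - \frac{73}{98} \approx -0.7449$)
$a{\left(u \right)} = 6$ ($a{\left(u \right)} = 6 \frac{u + u}{u + u} = 6 \frac{2 u}{2 u} = 6 \cdot 2 u \frac{1}{2 u} = 6 \cdot 1 = 6$)
$Y{\left(h \right)} = -12 + h$ ($Y{\left(h \right)} = 6 \left(-2\right) + h = -12 + h$)
$Y{\left(10 \right)} - 134 l = \left(-12 + 10\right) - - \frac{4891}{49} = -2 + \frac{4891}{49} = \frac{4793}{49}$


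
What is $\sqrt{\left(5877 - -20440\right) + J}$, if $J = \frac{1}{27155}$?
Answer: $\frac{2 \sqrt{4851499645770}}{27155} \approx 162.23$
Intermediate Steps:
$J = \frac{1}{27155} \approx 3.6826 \cdot 10^{-5}$
$\sqrt{\left(5877 - -20440\right) + J} = \sqrt{\left(5877 - -20440\right) + \frac{1}{27155}} = \sqrt{\left(5877 + 20440\right) + \frac{1}{27155}} = \sqrt{26317 + \frac{1}{27155}} = \sqrt{\frac{714638136}{27155}} = \frac{2 \sqrt{4851499645770}}{27155}$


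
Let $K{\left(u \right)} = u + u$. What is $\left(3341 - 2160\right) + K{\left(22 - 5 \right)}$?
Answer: $1215$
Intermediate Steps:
$K{\left(u \right)} = 2 u$
$\left(3341 - 2160\right) + K{\left(22 - 5 \right)} = \left(3341 - 2160\right) + 2 \left(22 - 5\right) = 1181 + 2 \cdot 17 = 1181 + 34 = 1215$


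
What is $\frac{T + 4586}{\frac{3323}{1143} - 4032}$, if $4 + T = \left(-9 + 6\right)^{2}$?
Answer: $- \frac{5247513}{4605253} \approx -1.1395$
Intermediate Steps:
$T = 5$ ($T = -4 + \left(-9 + 6\right)^{2} = -4 + \left(-3\right)^{2} = -4 + 9 = 5$)
$\frac{T + 4586}{\frac{3323}{1143} - 4032} = \frac{5 + 4586}{\frac{3323}{1143} - 4032} = \frac{4591}{3323 \cdot \frac{1}{1143} - 4032} = \frac{4591}{\frac{3323}{1143} - 4032} = \frac{4591}{- \frac{4605253}{1143}} = 4591 \left(- \frac{1143}{4605253}\right) = - \frac{5247513}{4605253}$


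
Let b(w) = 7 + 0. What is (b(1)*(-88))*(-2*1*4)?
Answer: 4928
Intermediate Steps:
b(w) = 7
(b(1)*(-88))*(-2*1*4) = (7*(-88))*(-2*1*4) = -(-1232)*4 = -616*(-8) = 4928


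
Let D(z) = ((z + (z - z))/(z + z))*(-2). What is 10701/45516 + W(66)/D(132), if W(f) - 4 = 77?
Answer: -1225365/15172 ≈ -80.765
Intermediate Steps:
W(f) = 81 (W(f) = 4 + 77 = 81)
D(z) = -1 (D(z) = ((z + 0)/((2*z)))*(-2) = (z*(1/(2*z)))*(-2) = (1/2)*(-2) = -1)
10701/45516 + W(66)/D(132) = 10701/45516 + 81/(-1) = 10701*(1/45516) + 81*(-1) = 3567/15172 - 81 = -1225365/15172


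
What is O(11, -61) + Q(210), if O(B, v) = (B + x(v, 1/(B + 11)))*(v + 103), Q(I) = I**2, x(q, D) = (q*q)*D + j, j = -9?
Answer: 564165/11 ≈ 51288.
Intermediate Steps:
x(q, D) = -9 + D*q**2 (x(q, D) = (q*q)*D - 9 = q**2*D - 9 = D*q**2 - 9 = -9 + D*q**2)
O(B, v) = (103 + v)*(-9 + B + v**2/(11 + B)) (O(B, v) = (B + (-9 + v**2/(B + 11)))*(v + 103) = (B + (-9 + v**2/(11 + B)))*(103 + v) = (-9 + B + v**2/(11 + B))*(103 + v) = (103 + v)*(-9 + B + v**2/(11 + B)))
O(11, -61) + Q(210) = (-10197 - 927*11 + 103*(-61)**2 - 61*(-99 + (-61)**2 - 9*11) + 11*(11 + 11)*(103 - 61))/(11 + 11) + 210**2 = (-10197 - 10197 + 103*3721 - 61*(-99 + 3721 - 99) + 11*22*42)/22 + 44100 = (-10197 - 10197 + 383263 - 61*3523 + 10164)/22 + 44100 = (-10197 - 10197 + 383263 - 214903 + 10164)/22 + 44100 = (1/22)*158130 + 44100 = 79065/11 + 44100 = 564165/11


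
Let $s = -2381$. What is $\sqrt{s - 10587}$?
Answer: $2 i \sqrt{3242} \approx 113.88 i$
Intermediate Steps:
$\sqrt{s - 10587} = \sqrt{-2381 - 10587} = \sqrt{-12968} = 2 i \sqrt{3242}$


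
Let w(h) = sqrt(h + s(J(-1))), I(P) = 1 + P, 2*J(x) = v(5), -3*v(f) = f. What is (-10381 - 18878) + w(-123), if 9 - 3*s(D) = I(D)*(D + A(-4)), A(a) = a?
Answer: -29259 + I*sqrt(38793)/18 ≈ -29259.0 + 10.942*I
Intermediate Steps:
v(f) = -f/3
J(x) = -5/6 (J(x) = (-1/3*5)/2 = (1/2)*(-5/3) = -5/6)
s(D) = 3 - (1 + D)*(-4 + D)/3 (s(D) = 3 - (1 + D)*(D - 4)/3 = 3 - (1 + D)*(-4 + D)/3)
w(h) = sqrt(353/108 + h) (w(h) = sqrt(h + (13/3 - 5/6 - (-5/6)**2/3)) = sqrt(h + (13/3 - 5/6 - 1/3*25/36)) = sqrt(h + (13/3 - 5/6 - 25/108)) = sqrt(h + 353/108) = sqrt(353/108 + h))
(-10381 - 18878) + w(-123) = (-10381 - 18878) + sqrt(1059 + 324*(-123))/18 = -29259 + sqrt(1059 - 39852)/18 = -29259 + sqrt(-38793)/18 = -29259 + (I*sqrt(38793))/18 = -29259 + I*sqrt(38793)/18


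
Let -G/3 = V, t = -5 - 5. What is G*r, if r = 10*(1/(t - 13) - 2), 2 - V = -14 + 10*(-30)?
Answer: 445560/23 ≈ 19372.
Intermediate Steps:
t = -10
V = 316 (V = 2 - (-14 + 10*(-30)) = 2 - (-14 - 300) = 2 - 1*(-314) = 2 + 314 = 316)
G = -948 (G = -3*316 = -948)
r = -470/23 (r = 10*(1/(-10 - 13) - 2) = 10*(1/(-23) - 2) = 10*(-1/23 - 2) = 10*(-47/23) = -470/23 ≈ -20.435)
G*r = -948*(-470/23) = 445560/23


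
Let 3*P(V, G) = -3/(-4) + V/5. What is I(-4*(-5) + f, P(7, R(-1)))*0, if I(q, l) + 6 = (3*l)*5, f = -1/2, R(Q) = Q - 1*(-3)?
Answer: 0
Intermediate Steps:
R(Q) = 3 + Q (R(Q) = Q + 3 = 3 + Q)
P(V, G) = ¼ + V/15 (P(V, G) = (-3/(-4) + V/5)/3 = (-3*(-¼) + V*(⅕))/3 = (¾ + V/5)/3 = ¼ + V/15)
f = -½ (f = -1*½ = -½ ≈ -0.50000)
I(q, l) = -6 + 15*l (I(q, l) = -6 + (3*l)*5 = -6 + 15*l)
I(-4*(-5) + f, P(7, R(-1)))*0 = (-6 + 15*(¼ + (1/15)*7))*0 = (-6 + 15*(¼ + 7/15))*0 = (-6 + 15*(43/60))*0 = (-6 + 43/4)*0 = (19/4)*0 = 0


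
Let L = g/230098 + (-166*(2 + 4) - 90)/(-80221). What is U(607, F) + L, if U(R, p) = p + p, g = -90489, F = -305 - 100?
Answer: -14958549474621/18458691658 ≈ -810.38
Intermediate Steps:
F = -405
U(R, p) = 2*p
L = -7009231641/18458691658 (L = -90489/230098 + (-166*(2 + 4) - 90)/(-80221) = -90489*1/230098 + (-166*6 - 90)*(-1/80221) = -90489/230098 + (-83*12 - 90)*(-1/80221) = -90489/230098 + (-996 - 90)*(-1/80221) = -90489/230098 - 1086*(-1/80221) = -90489/230098 + 1086/80221 = -7009231641/18458691658 ≈ -0.37973)
U(607, F) + L = 2*(-405) - 7009231641/18458691658 = -810 - 7009231641/18458691658 = -14958549474621/18458691658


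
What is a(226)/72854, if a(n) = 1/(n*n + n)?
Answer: 1/3737555908 ≈ 2.6755e-10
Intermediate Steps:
a(n) = 1/(n + n²) (a(n) = 1/(n² + n) = 1/(n + n²))
a(226)/72854 = (1/(226*(1 + 226)))/72854 = ((1/226)/227)*(1/72854) = ((1/226)*(1/227))*(1/72854) = (1/51302)*(1/72854) = 1/3737555908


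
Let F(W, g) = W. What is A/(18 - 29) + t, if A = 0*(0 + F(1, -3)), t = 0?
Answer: 0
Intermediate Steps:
A = 0 (A = 0*(0 + 1) = 0*1 = 0)
A/(18 - 29) + t = 0/(18 - 29) + 0 = 0/(-11) + 0 = -1/11*0 + 0 = 0 + 0 = 0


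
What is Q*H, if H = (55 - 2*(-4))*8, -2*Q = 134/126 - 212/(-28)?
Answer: -2176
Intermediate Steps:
Q = -272/63 (Q = -(134/126 - 212/(-28))/2 = -(134*(1/126) - 212*(-1/28))/2 = -(67/63 + 53/7)/2 = -½*544/63 = -272/63 ≈ -4.3175)
H = 504 (H = (55 + 8)*8 = 63*8 = 504)
Q*H = -272/63*504 = -2176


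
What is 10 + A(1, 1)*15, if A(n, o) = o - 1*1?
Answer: 10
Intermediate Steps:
A(n, o) = -1 + o (A(n, o) = o - 1 = -1 + o)
10 + A(1, 1)*15 = 10 + (-1 + 1)*15 = 10 + 0*15 = 10 + 0 = 10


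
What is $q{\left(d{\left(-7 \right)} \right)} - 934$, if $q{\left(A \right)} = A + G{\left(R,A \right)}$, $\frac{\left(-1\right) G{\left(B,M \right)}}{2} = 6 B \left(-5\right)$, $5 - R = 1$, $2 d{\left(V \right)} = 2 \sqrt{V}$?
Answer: $-694 + i \sqrt{7} \approx -694.0 + 2.6458 i$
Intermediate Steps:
$d{\left(V \right)} = \sqrt{V}$ ($d{\left(V \right)} = \frac{2 \sqrt{V}}{2} = \sqrt{V}$)
$R = 4$ ($R = 5 - 1 = 4$)
$G{\left(B,M \right)} = 60 B$ ($G{\left(B,M \right)} = - 2 \cdot 6 B \left(-5\right) = - 2 \left(- 30 B\right) = 60 B$)
$q{\left(A \right)} = 240 + A$ ($q{\left(A \right)} = A + 60 \cdot 4 = A + 240 = 240 + A$)
$q{\left(d{\left(-7 \right)} \right)} - 934 = \left(240 + \sqrt{-7}\right) - 934 = \left(240 + i \sqrt{7}\right) - 934 = -694 + i \sqrt{7}$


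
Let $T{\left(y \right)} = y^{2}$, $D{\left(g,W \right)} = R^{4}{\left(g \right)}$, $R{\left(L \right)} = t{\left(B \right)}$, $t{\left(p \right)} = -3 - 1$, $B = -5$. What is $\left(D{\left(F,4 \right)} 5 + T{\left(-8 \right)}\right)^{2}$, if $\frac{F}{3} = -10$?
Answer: $1806336$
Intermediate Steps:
$F = -30$ ($F = 3 \left(-10\right) = -30$)
$t{\left(p \right)} = -4$
$R{\left(L \right)} = -4$
$D{\left(g,W \right)} = 256$ ($D{\left(g,W \right)} = \left(-4\right)^{4} = 256$)
$\left(D{\left(F,4 \right)} 5 + T{\left(-8 \right)}\right)^{2} = \left(256 \cdot 5 + \left(-8\right)^{2}\right)^{2} = \left(1280 + 64\right)^{2} = 1344^{2} = 1806336$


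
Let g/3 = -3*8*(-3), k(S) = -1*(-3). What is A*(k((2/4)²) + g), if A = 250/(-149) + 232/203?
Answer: -122202/1043 ≈ -117.16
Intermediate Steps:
k(S) = 3
g = 216 (g = 3*(-3*8*(-3)) = 3*(-24*(-3)) = 3*72 = 216)
A = -558/1043 (A = 250*(-1/149) + 232*(1/203) = -250/149 + 8/7 = -558/1043 ≈ -0.53500)
A*(k((2/4)²) + g) = -558*(3 + 216)/1043 = -558/1043*219 = -122202/1043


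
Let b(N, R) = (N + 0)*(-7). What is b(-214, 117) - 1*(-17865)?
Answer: 19363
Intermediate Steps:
b(N, R) = -7*N (b(N, R) = N*(-7) = -7*N)
b(-214, 117) - 1*(-17865) = -7*(-214) - 1*(-17865) = 1498 + 17865 = 19363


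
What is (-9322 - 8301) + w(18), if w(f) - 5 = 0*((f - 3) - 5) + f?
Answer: -17600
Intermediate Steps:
w(f) = 5 + f (w(f) = 5 + (0*((f - 3) - 5) + f) = 5 + (0*((-3 + f) - 5) + f) = 5 + (0*(-8 + f) + f) = 5 + (0 + f) = 5 + f)
(-9322 - 8301) + w(18) = (-9322 - 8301) + (5 + 18) = -17623 + 23 = -17600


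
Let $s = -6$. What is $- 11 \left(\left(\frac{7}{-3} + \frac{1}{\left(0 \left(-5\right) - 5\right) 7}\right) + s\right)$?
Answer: $\frac{9658}{105} \approx 91.981$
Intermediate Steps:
$- 11 \left(\left(\frac{7}{-3} + \frac{1}{\left(0 \left(-5\right) - 5\right) 7}\right) + s\right) = - 11 \left(\left(\frac{7}{-3} + \frac{1}{\left(0 \left(-5\right) - 5\right) 7}\right) - 6\right) = - 11 \left(\left(7 \left(- \frac{1}{3}\right) + \frac{1}{0 - 5} \cdot \frac{1}{7}\right) - 6\right) = - 11 \left(\left(- \frac{7}{3} + \frac{1}{-5} \cdot \frac{1}{7}\right) - 6\right) = - 11 \left(\left(- \frac{7}{3} - \frac{1}{35}\right) - 6\right) = - 11 \left(- \frac{248}{105} - 6\right) = \left(-11\right) \left(- \frac{878}{105}\right) = \frac{9658}{105}$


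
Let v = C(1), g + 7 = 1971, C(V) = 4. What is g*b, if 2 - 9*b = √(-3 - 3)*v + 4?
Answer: -3928/9 - 7856*I*√6/9 ≈ -436.44 - 2138.1*I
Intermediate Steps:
g = 1964 (g = -7 + 1971 = 1964)
v = 4
b = -2/9 - 4*I*√6/9 (b = 2/9 - (√(-3 - 3)*4 + 4)/9 = 2/9 - (√(-6)*4 + 4)/9 = 2/9 - ((I*√6)*4 + 4)/9 = 2/9 - (4*I*√6 + 4)/9 = 2/9 - (4 + 4*I*√6)/9 = 2/9 + (-4/9 - 4*I*√6/9) = -2/9 - 4*I*√6/9 ≈ -0.22222 - 1.0887*I)
g*b = 1964*(-2/9 - 4*I*√6/9) = -3928/9 - 7856*I*√6/9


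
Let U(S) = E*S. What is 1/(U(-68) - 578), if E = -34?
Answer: 1/1734 ≈ 0.00057670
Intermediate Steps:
U(S) = -34*S
1/(U(-68) - 578) = 1/(-34*(-68) - 578) = 1/(2312 - 578) = 1/1734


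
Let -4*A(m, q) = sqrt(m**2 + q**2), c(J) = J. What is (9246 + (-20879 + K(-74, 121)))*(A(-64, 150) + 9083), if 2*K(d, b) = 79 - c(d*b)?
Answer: -129278339/2 + 14233*sqrt(6649)/4 ≈ -6.4349e+7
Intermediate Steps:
K(d, b) = 79/2 - b*d/2 (K(d, b) = (79 - d*b)/2 = (79 - b*d)/2 = 79/2 - b*d/2)
A(m, q) = -sqrt(m**2 + q**2)/4
(9246 + (-20879 + K(-74, 121)))*(A(-64, 150) + 9083) = (9246 + (-20879 + (79/2 - 1/2*121*(-74))))*(-sqrt((-64)**2 + 150**2)/4 + 9083) = (9246 + (-20879 + (79/2 + 4477)))*(-sqrt(4096 + 22500)/4 + 9083) = (9246 + (-20879 + 9033/2))*(-sqrt(6649)/2 + 9083) = (9246 - 32725/2)*(-sqrt(6649)/2 + 9083) = -14233*(-sqrt(6649)/2 + 9083)/2 = -14233*(9083 - sqrt(6649)/2)/2 = -129278339/2 + 14233*sqrt(6649)/4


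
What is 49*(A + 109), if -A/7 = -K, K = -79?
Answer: -21756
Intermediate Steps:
A = -553 (A = -(-7)*(-79) = -7*79 = -553)
49*(A + 109) = 49*(-553 + 109) = 49*(-444) = -21756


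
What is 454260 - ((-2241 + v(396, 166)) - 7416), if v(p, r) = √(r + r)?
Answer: 463917 - 2*√83 ≈ 4.6390e+5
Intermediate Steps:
v(p, r) = √2*√r (v(p, r) = √(2*r) = √2*√r)
454260 - ((-2241 + v(396, 166)) - 7416) = 454260 - ((-2241 + √2*√166) - 7416) = 454260 - ((-2241 + 2*√83) - 7416) = 454260 - (-9657 + 2*√83) = 454260 + (9657 - 2*√83) = 463917 - 2*√83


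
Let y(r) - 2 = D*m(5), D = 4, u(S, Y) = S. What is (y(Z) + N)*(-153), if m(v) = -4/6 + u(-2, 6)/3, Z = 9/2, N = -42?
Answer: 6936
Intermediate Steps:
Z = 9/2 (Z = 9*(½) = 9/2 ≈ 4.5000)
m(v) = -4/3 (m(v) = -4/6 - 2/3 = -4*⅙ - 2*⅓ = -⅔ - ⅔ = -4/3)
y(r) = -10/3 (y(r) = 2 + 4*(-4/3) = 2 - 16/3 = -10/3)
(y(Z) + N)*(-153) = (-10/3 - 42)*(-153) = -136/3*(-153) = 6936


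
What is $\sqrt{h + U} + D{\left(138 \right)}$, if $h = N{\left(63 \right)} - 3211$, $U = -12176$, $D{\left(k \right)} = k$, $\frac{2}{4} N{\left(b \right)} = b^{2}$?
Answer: $138 + i \sqrt{7449} \approx 138.0 + 86.308 i$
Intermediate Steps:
$N{\left(b \right)} = 2 b^{2}$
$h = 4727$ ($h = 2 \cdot 63^{2} - 3211 = 2 \cdot 3969 - 3211 = 7938 - 3211 = 4727$)
$\sqrt{h + U} + D{\left(138 \right)} = \sqrt{4727 - 12176} + 138 = \sqrt{-7449} + 138 = i \sqrt{7449} + 138 = 138 + i \sqrt{7449}$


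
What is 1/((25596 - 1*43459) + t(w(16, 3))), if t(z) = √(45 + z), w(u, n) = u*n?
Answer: -17863/319086676 - √93/319086676 ≈ -5.6012e-5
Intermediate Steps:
w(u, n) = n*u
1/((25596 - 1*43459) + t(w(16, 3))) = 1/((25596 - 1*43459) + √(45 + 3*16)) = 1/((25596 - 43459) + √(45 + 48)) = 1/(-17863 + √93)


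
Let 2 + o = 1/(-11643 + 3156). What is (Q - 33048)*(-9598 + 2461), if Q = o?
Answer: 222432813343/943 ≈ 2.3588e+8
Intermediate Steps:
o = -16975/8487 (o = -2 + 1/(-11643 + 3156) = -2 + 1/(-8487) = -2 - 1/8487 = -16975/8487 ≈ -2.0001)
Q = -16975/8487 ≈ -2.0001
(Q - 33048)*(-9598 + 2461) = (-16975/8487 - 33048)*(-9598 + 2461) = -280495351/8487*(-7137) = 222432813343/943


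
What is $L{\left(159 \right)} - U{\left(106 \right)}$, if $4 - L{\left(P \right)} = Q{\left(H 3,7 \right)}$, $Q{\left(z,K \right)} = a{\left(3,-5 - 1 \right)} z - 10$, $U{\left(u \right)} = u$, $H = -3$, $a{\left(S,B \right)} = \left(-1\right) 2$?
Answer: $-110$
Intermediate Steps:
$a{\left(S,B \right)} = -2$
$Q{\left(z,K \right)} = -10 - 2 z$ ($Q{\left(z,K \right)} = - 2 z - 10 = -10 - 2 z$)
$L{\left(P \right)} = -4$ ($L{\left(P \right)} = 4 - \left(-10 - 2 \left(\left(-3\right) 3\right)\right) = 4 - \left(-10 - -18\right) = 4 - \left(-10 + 18\right) = 4 - 8 = -4$)
$L{\left(159 \right)} - U{\left(106 \right)} = -4 - 106 = -110$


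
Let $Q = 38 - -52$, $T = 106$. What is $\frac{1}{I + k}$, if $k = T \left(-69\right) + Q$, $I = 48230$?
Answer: $\frac{1}{41006} \approx 2.4387 \cdot 10^{-5}$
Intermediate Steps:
$Q = 90$ ($Q = 38 + 52 = 90$)
$k = -7224$ ($k = 106 \left(-69\right) + 90 = -7314 + 90 = -7224$)
$\frac{1}{I + k} = \frac{1}{48230 - 7224} = \frac{1}{41006}$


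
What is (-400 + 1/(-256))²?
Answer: 10485964801/65536 ≈ 1.6000e+5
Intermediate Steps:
(-400 + 1/(-256))² = (-400 - 1/256)² = (-102401/256)² = 10485964801/65536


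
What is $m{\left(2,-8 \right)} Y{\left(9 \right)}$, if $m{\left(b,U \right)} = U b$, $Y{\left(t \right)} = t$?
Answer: $-144$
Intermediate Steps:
$m{\left(2,-8 \right)} Y{\left(9 \right)} = \left(-8\right) 2 \cdot 9 = \left(-16\right) 9 = -144$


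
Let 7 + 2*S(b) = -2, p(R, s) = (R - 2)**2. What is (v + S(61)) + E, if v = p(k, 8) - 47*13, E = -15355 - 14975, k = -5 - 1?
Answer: -61763/2 ≈ -30882.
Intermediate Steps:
k = -6
p(R, s) = (-2 + R)**2
S(b) = -9/2 (S(b) = -7/2 + (1/2)*(-2) = -7/2 - 1 = -9/2)
E = -30330
v = -547 (v = (-2 - 6)**2 - 47*13 = (-8)**2 - 611 = 64 - 611 = -547)
(v + S(61)) + E = (-547 - 9/2) - 30330 = -1103/2 - 30330 = -61763/2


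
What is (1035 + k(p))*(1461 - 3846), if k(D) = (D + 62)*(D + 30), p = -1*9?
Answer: -5122980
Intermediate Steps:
p = -9
k(D) = (30 + D)*(62 + D) (k(D) = (62 + D)*(30 + D) = (30 + D)*(62 + D))
(1035 + k(p))*(1461 - 3846) = (1035 + (1860 + (-9)² + 92*(-9)))*(1461 - 3846) = (1035 + (1860 + 81 - 828))*(-2385) = (1035 + 1113)*(-2385) = 2148*(-2385) = -5122980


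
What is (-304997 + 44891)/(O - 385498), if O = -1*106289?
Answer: 86702/163929 ≈ 0.52890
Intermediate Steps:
O = -106289
(-304997 + 44891)/(O - 385498) = (-304997 + 44891)/(-106289 - 385498) = -260106/(-491787) = -260106*(-1/491787) = 86702/163929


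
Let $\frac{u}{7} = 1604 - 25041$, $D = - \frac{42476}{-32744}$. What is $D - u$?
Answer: $\frac{1342997593}{8186} \approx 1.6406 \cdot 10^{5}$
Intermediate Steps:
$D = \frac{10619}{8186}$ ($D = \left(-42476\right) \left(- \frac{1}{32744}\right) = \frac{10619}{8186} \approx 1.2972$)
$u = -164059$ ($u = 7 \left(1604 - 25041\right) = 7 \left(-23437\right) = -164059$)
$D - u = \frac{10619}{8186} - -164059 = \frac{10619}{8186} + 164059 = \frac{1342997593}{8186}$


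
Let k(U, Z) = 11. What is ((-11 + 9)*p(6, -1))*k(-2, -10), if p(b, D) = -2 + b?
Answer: -88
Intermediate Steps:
((-11 + 9)*p(6, -1))*k(-2, -10) = ((-11 + 9)*(-2 + 6))*11 = -2*4*11 = -8*11 = -88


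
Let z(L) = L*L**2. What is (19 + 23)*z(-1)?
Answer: -42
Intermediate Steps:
z(L) = L**3
(19 + 23)*z(-1) = (19 + 23)*(-1)**3 = 42*(-1) = -42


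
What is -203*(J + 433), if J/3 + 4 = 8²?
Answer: -124439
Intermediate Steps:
J = 180 (J = -12 + 3*8² = -12 + 3*64 = -12 + 192 = 180)
-203*(J + 433) = -203*(180 + 433) = -203*613 = -124439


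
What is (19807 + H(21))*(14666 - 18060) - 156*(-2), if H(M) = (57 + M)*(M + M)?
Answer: -78343390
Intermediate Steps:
H(M) = 2*M*(57 + M) (H(M) = (57 + M)*(2*M) = 2*M*(57 + M))
(19807 + H(21))*(14666 - 18060) - 156*(-2) = (19807 + 2*21*(57 + 21))*(14666 - 18060) - 156*(-2) = (19807 + 2*21*78)*(-3394) - 1*(-312) = (19807 + 3276)*(-3394) + 312 = 23083*(-3394) + 312 = -78343702 + 312 = -78343390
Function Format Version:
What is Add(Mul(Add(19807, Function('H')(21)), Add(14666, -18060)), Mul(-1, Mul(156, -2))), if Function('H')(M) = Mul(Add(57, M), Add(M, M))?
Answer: -78343390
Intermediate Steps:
Function('H')(M) = Mul(2, M, Add(57, M)) (Function('H')(M) = Mul(Add(57, M), Mul(2, M)) = Mul(2, M, Add(57, M)))
Add(Mul(Add(19807, Function('H')(21)), Add(14666, -18060)), Mul(-1, Mul(156, -2))) = Add(Mul(Add(19807, Mul(2, 21, Add(57, 21))), Add(14666, -18060)), Mul(-1, Mul(156, -2))) = Add(Mul(Add(19807, Mul(2, 21, 78)), -3394), Mul(-1, -312)) = Add(Mul(Add(19807, 3276), -3394), 312) = Add(Mul(23083, -3394), 312) = Add(-78343702, 312) = -78343390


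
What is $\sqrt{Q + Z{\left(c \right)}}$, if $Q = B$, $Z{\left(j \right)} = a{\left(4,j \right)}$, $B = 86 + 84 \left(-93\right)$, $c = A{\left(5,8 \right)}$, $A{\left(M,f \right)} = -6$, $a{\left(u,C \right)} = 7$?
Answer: $i \sqrt{7719} \approx 87.858 i$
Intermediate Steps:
$c = -6$
$B = -7726$ ($B = 86 - 7812 = -7726$)
$Z{\left(j \right)} = 7$
$Q = -7726$
$\sqrt{Q + Z{\left(c \right)}} = \sqrt{-7726 + 7} = \sqrt{-7719} = i \sqrt{7719}$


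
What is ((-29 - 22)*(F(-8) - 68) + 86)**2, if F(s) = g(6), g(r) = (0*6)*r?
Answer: 12630916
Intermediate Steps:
g(r) = 0 (g(r) = 0*r = 0)
F(s) = 0
((-29 - 22)*(F(-8) - 68) + 86)**2 = ((-29 - 22)*(0 - 68) + 86)**2 = (-51*(-68) + 86)**2 = (3468 + 86)**2 = 3554**2 = 12630916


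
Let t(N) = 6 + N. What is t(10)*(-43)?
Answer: -688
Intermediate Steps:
t(10)*(-43) = (6 + 10)*(-43) = 16*(-43) = -688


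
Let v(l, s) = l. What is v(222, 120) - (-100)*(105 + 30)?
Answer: 13722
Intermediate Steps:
v(222, 120) - (-100)*(105 + 30) = 222 - (-100)*(105 + 30) = 222 - (-100)*135 = 222 - 1*(-13500) = 222 + 13500 = 13722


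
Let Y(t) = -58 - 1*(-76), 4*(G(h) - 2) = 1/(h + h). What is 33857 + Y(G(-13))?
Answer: 33875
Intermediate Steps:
G(h) = 2 + 1/(8*h) (G(h) = 2 + 1/(4*(h + h)) = 2 + 1/(4*((2*h))) = 2 + (1/(2*h))/4 = 2 + 1/(8*h))
Y(t) = 18 (Y(t) = -58 + 76 = 18)
33857 + Y(G(-13)) = 33857 + 18 = 33875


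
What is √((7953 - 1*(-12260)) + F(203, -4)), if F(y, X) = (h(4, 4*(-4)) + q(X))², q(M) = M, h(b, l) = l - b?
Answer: √20789 ≈ 144.18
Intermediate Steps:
F(y, X) = (-20 + X)² (F(y, X) = ((4*(-4) - 1*4) + X)² = ((-16 - 4) + X)² = (-20 + X)²)
√((7953 - 1*(-12260)) + F(203, -4)) = √((7953 - 1*(-12260)) + (-20 - 4)²) = √((7953 + 12260) + (-24)²) = √(20213 + 576) = √20789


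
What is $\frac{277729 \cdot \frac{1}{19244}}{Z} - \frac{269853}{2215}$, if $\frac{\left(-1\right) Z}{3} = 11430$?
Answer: $- \frac{2094945158659}{17195612040} \approx -121.83$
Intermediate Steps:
$Z = -34290$ ($Z = \left(-3\right) 11430 = -34290$)
$\frac{277729 \cdot \frac{1}{19244}}{Z} - \frac{269853}{2215} = \frac{277729 \cdot \frac{1}{19244}}{-34290} - \frac{269853}{2215} = 277729 \cdot \frac{1}{19244} \left(- \frac{1}{34290}\right) - \frac{269853}{2215} = \frac{16337}{1132} \left(- \frac{1}{34290}\right) - \frac{269853}{2215} = - \frac{16337}{38816280} - \frac{269853}{2215} = - \frac{2094945158659}{17195612040}$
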